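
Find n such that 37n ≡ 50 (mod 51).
11

Since gcd(37, 51) = 1 divides 50, a solution exists.
Multiply both sides by the inverse of 37 mod 51:
  37^(-1) mod 51 = 40
  x ≡ 40 × 50 ≡ 2000 ≡ 11 (mod 51)
Verification: 37 × 11 = 407 = 7 × 51 + 50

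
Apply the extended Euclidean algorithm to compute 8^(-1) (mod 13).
Extended GCD: 8(5) + 13(-3) = 1. So 8^(-1) ≡ 5 ≡ 5 (mod 13). Verify: 8 × 5 = 40 ≡ 1 (mod 13)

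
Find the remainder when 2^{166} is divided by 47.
By Fermat: 2^{46} ≡ 1 (mod 47). 166 = 3×46 + 28. So 2^{166} ≡ 2^{28} ≡ 32 (mod 47)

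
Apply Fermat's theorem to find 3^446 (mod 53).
By Fermat: 3^{52} ≡ 1 (mod 53). 446 = 8×52 + 30. So 3^{446} ≡ 3^{30} ≡ 25 (mod 53)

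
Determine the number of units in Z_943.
880

Prime factorization: 943 = 23 × 41
Using the formula φ(n) = n × Π(1 - 1/p) for each prime factor p:
φ(943) = 943 × (1 - 1/23) × (1 - 1/41)
φ(943) = 880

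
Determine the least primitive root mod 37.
p - 1 = 36 has prime divisors 2, 3. h is a primitive root mod 37 iff h^(36/q) ≢ 1 (mod 37) for each such q.
h = 2: 2^18 ≡ 36, 2^12 ≡ 26 (mod 37); none is 1, so 2 has order 36 and is a primitive root.
The smallest primitive root mod 37 is g = 2.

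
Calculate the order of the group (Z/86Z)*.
42

Prime factorization: 86 = 2 × 43
Using the formula φ(n) = n × Π(1 - 1/p) for each prime factor p:
φ(86) = 86 × (1 - 1/2) × (1 - 1/43)
φ(86) = 42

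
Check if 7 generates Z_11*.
p - 1 = 10 has prime divisors 2, 5. Check 7^(10/q) mod 11 for each: 7^(10/2) = 7^5 ≡ 10, 7^(10/5) = 7^2 ≡ 5 (mod 11). None of these is 1, so 7 has order 10 = φ(11), so it is a primitive root mod 11.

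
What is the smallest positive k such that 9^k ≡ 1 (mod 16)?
Powers of 9 mod 16: 9^1≡9, 9^2≡1. Order = 2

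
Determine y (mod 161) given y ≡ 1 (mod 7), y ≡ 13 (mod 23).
36

Using the Chinese Remainder Theorem:
M = product of moduli = 161
For equation 1: M_1 = 23, 23 ≡ 2 (mod 7), inverse of 23 mod 7 is 4 (check: 2 × 4 = 8 ≡ 1 (mod 7))
For equation 2: M_2 = 7, 7 ≡ 7 (mod 23), inverse of 7 mod 23 is 10 (check: 7 × 10 = 70 ≡ 1 (mod 23))
Combine: y ≡ Σ r_i×M_i×(M_i⁻¹ mod m_i) = 1×23×4 + 13×7×10 = 92 + 910 = 1002
1002 mod 161 = 36
y ≡ 36 (mod 161)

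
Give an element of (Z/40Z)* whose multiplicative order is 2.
9 has order 2 mod 40 since 9^{2} ≡ 1 (mod 40) and no smaller power works.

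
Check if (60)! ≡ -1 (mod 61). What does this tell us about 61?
(60)! mod 61 = 60. Since this equals -1 (mod 61), Wilson confirms 61 is prime.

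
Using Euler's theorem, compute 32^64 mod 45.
By Euler: 32^{24} ≡ 1 (mod 45) since gcd(32, 45) = 1. 64 = 2×24 + 16. So 32^{64} ≡ 32^{16} ≡ 31 (mod 45)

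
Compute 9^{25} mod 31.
5

Using successive squaring:
Binary expansion of 25: 11001
Powers of 9 mod 31 (each is the square of the previous):
  9^1 ≡ 9 (mod 31)
  9^2 ≡ 9² = 81 ≡ 19 (mod 31)
  9^4 ≡ 19² = 361 ≡ 20 (mod 31)
  9^8 ≡ 20² = 400 ≡ 28 (mod 31)
  9^16 ≡ 28² = 784 ≡ 9 (mod 31)
25 = 16 + 8 + 1, so 9^25 = 9^16 × 9^8 × 9^1 ≡ 9 × 28 × 9 (mod 31)
Multiplying step by step:
  9 × 28 = 252 ≡ 4 (mod 31)
  4 × 9 = 36 ≡ 5 (mod 31)
Result: 9^25 ≡ 5 (mod 31)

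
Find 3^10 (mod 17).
10 = 8 + 2 (binary 1010). Repeated squaring mod 17: 3^1 ≡ 3; 3^2 ≡ 3² = 9 ≡ 9; 3^4 ≡ 9² = 81 ≡ 13; 3^8 ≡ 13² = 169 ≡ 16. Multiply: 3^10 = 3^8 × 3^2 ≡ 16 × 9 (mod 17): 16 × 9 = 144 ≡ 8. So 3^10 ≡ 8 (mod 17).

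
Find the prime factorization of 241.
241

Divide by primes starting from smallest:
241 ÷ 241 = 1

241 = 241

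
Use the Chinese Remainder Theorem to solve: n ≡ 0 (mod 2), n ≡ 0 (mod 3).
M = 2 × 3 = 6. M₁ = 3, y₁ ≡ 1 (mod 2). M₂ = 2, y₂ ≡ 2 (mod 3). n = 0×3×1 + 0×2×2 ≡ 0 (mod 6)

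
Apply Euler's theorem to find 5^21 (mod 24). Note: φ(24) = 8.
By Euler: 5^{8} ≡ 1 (mod 24) since gcd(5, 24) = 1. 21 = 2×8 + 5. So 5^{21} ≡ 5^{5} ≡ 5 (mod 24)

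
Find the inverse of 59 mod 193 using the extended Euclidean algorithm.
Extended GCD: 59(36) + 193(-11) = 1. So 59^(-1) ≡ 36 ≡ 36 (mod 193). Verify: 59 × 36 = 2124 ≡ 1 (mod 193)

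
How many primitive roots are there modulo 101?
40

The number of primitive roots modulo p is φ(p-1) = φ(100)
φ(100) = 40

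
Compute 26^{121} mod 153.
26

Using successive squaring:
Binary expansion of 121: 1111001
Powers of 26 mod 153 (each is the square of the previous):
  26^1 ≡ 26 (mod 153)
  26^2 ≡ 26² = 676 ≡ 64 (mod 153)
  26^4 ≡ 64² = 4096 ≡ 118 (mod 153)
  26^8 ≡ 118² = 13924 ≡ 1 (mod 153)
  26^16 ≡ 1² = 1 ≡ 1 (mod 153)
  26^32 ≡ 1² = 1 ≡ 1 (mod 153)
  26^64 ≡ 1² = 1 ≡ 1 (mod 153)
121 = 64 + 32 + 16 + 8 + 1, so 26^121 = 26^64 × 26^32 × 26^16 × 26^8 × 26^1 ≡ 1 × 1 × 1 × 1 × 26 (mod 153)
Multiplying step by step:
  1 × 1 = 1 ≡ 1 (mod 153)
  1 × 1 = 1 ≡ 1 (mod 153)
  1 × 1 = 1 ≡ 1 (mod 153)
  1 × 26 = 26 ≡ 26 (mod 153)
Result: 26^121 ≡ 26 (mod 153)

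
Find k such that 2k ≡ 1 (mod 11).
6

Since gcd(2, 11) = 1 divides 1, a solution exists.
Multiply both sides by the inverse of 2 mod 11:
  2^(-1) mod 11 = 6
  x ≡ 6 × 1 ≡ 6 ≡ 6 (mod 11)
Verification: 2 × 6 = 12 = 1 × 11 + 1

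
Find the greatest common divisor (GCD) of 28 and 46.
2

Using the Euclidean algorithm:
28 = 0 × 46 + 28
46 = 1 × 28 + 18
28 = 1 × 18 + 10
18 = 1 × 10 + 8
10 = 1 × 8 + 2
8 = 4 × 2 + 0

GCD(28, 46) = 2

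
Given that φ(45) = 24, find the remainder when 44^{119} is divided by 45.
By Euler: 44^{24} ≡ 1 (mod 45) since gcd(44, 45) = 1. 119 = 4×24 + 23. So 44^{119} ≡ 44^{23} ≡ 44 (mod 45)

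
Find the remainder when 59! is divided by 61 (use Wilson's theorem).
(60)! = (59)! × (60) ≡ -1 (mod 61). So (59)! ≡ -1 × (60)^(-1) ≡ (-1)×(-1) = 1 (mod 61)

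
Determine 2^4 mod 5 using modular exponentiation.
4 = 4 (binary 100). Repeated squaring mod 5: 2^1 ≡ 2; 2^2 ≡ 2² = 4 ≡ 4; 2^4 ≡ 4² = 16 ≡ 1. So 2^4 ≡ 1 (mod 5).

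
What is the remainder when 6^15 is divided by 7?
Using Fermat: 6^{6} ≡ 1 (mod 7). 15 ≡ 3 (mod 6). So 6^{15} ≡ 6^{3} ≡ 6 (mod 7)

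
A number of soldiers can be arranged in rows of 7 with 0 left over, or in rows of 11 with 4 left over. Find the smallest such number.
M = 7 × 11 = 77. M₁ = 11, y₁ ≡ 2 (mod 7). M₂ = 7, y₂ ≡ 8 (mod 11). m = 0×11×2 + 4×7×8 ≡ 70 (mod 77). The smallest positive such number is 70.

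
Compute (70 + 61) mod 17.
12

(70 + 61) = 131
131 mod 17 = 12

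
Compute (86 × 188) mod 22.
20

(86 × 188) = 16168
16168 mod 22 = 20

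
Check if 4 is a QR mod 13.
By Euler's criterion: 4^{6} ≡ 1 (mod 13). Since this equals 1, 4 is a QR.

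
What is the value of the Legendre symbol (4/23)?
(4/23) = 4^{11} mod 23 = 1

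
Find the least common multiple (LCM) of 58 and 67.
3886

First find GCD(58, 67) using the Euclidean algorithm:
58 = 0 × 67 + 58
67 = 1 × 58 + 9
58 = 6 × 9 + 4
9 = 2 × 4 + 1
4 = 4 × 1 + 0
GCD(58, 67) = 1

LCM formula: LCM(a, b) = (a × b) / GCD(a, b)
LCM(58, 67) = (58 × 67) / 1
LCM(58, 67) = 3886 / 1
LCM(58, 67) = 3886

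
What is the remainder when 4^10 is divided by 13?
10 = 8 + 2 (binary 1010). Repeated squaring mod 13: 4^1 ≡ 4; 4^2 ≡ 4² = 16 ≡ 3; 4^4 ≡ 3² = 9 ≡ 9; 4^8 ≡ 9² = 81 ≡ 3. Multiply: 4^10 = 4^8 × 4^2 ≡ 3 × 3 (mod 13): 3 × 3 = 9 ≡ 9. So 4^10 ≡ 9 (mod 13).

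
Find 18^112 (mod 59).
Using Fermat: 18^{58} ≡ 1 (mod 59). 112 ≡ 54 (mod 58). So 18^{112} ≡ 18^{54} ≡ 4 (mod 59)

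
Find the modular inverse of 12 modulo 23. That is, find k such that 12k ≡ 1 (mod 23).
2

Using Extended Euclidean Algorithm:
gcd(12, 23) = 1
Bezout coefficients: 12 × 2 + 23 × -1 = 1
So 12 × 2 ≡ 1 (mod 23)
The inverse is 2 mod 23 = 2
Verification: 12 × 2 = 24 = 1 × 23 + 1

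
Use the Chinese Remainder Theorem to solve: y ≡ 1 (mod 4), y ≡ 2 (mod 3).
M = 4 × 3 = 12. M₁ = 3, y₁ ≡ 3 (mod 4). M₂ = 4, y₂ ≡ 1 (mod 3). y = 1×3×3 + 2×4×1 ≡ 5 (mod 12)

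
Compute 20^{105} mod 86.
42

Using successive squaring:
Binary expansion of 105: 1101001
Powers of 20 mod 86 (each is the square of the previous):
  20^1 ≡ 20 (mod 86)
  20^2 ≡ 20² = 400 ≡ 56 (mod 86)
  20^4 ≡ 56² = 3136 ≡ 40 (mod 86)
  20^8 ≡ 40² = 1600 ≡ 52 (mod 86)
  20^16 ≡ 52² = 2704 ≡ 38 (mod 86)
  20^32 ≡ 38² = 1444 ≡ 68 (mod 86)
  20^64 ≡ 68² = 4624 ≡ 66 (mod 86)
105 = 64 + 32 + 8 + 1, so 20^105 = 20^64 × 20^32 × 20^8 × 20^1 ≡ 66 × 68 × 52 × 20 (mod 86)
Multiplying step by step:
  66 × 68 = 4488 ≡ 16 (mod 86)
  16 × 52 = 832 ≡ 58 (mod 86)
  58 × 20 = 1160 ≡ 42 (mod 86)
Result: 20^105 ≡ 42 (mod 86)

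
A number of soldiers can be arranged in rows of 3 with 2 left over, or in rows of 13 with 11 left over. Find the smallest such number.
M = 3 × 13 = 39. M₁ = 13, y₁ ≡ 1 (mod 3). M₂ = 3, y₂ ≡ 9 (mod 13). x = 2×13×1 + 11×3×9 ≡ 11 (mod 39). The smallest positive such number is 11.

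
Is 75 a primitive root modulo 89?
Yes

To verify, check if 75^(88/q) ≢ 1 (mod 89) for each prime divisor q of 88
Divisors of 88 = 88: [1, 2, 4, 8, 11, 22, 44, 88]
  75^(88/2) = 75^44 ≡ 88 (mod 89)
  75^(88/11) = 75^8 ≡ 45 (mod 89)
Conclusion: 75 is a primitive root modulo 89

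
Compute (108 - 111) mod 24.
21

(108 - 111) = -3
-3 mod 24 = 21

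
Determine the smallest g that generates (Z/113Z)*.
3

A primitive root g modulo p has order p-1 = 112
Prime divisors of 112: [2, 7]
g is a primitive root iff g^(112/q) ≢ 1 (mod 113) for each prime divisor q
Testing small values:
  g = 2: 2^56 ≡ 1, 2^16 ≡ 109 (mod 113) → 2^56 ≡ 1, not primitive root
  g = 3: 3^56 ≡ 112, 3^16 ≡ 49 (mod 113) → none is 1, primitive root!
The smallest primitive root is 3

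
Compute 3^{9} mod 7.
6

Using successive squaring:
Binary expansion of 9: 1001
Powers of 3 mod 7 (each is the square of the previous):
  3^1 ≡ 3 (mod 7)
  3^2 ≡ 3² = 9 ≡ 2 (mod 7)
  3^4 ≡ 2² = 4 ≡ 4 (mod 7)
  3^8 ≡ 4² = 16 ≡ 2 (mod 7)
9 = 8 + 1, so 3^9 = 3^8 × 3^1 ≡ 2 × 3 (mod 7)
Multiplying step by step:
  2 × 3 = 6 ≡ 6 (mod 7)
Result: 3^9 ≡ 6 (mod 7)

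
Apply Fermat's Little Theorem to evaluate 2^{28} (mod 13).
3

By Fermat's Little Theorem, a^(p-1) ≡ 1 (mod p) for prime p and gcd(a, p) = 1
Here p = 13, so 2^12 ≡ 1 (mod 13)
We can reduce the exponent: 28 mod 12 = 4
So 2^28 ≡ 2^4 (mod 13)
Computing: 2^4 mod 13 = 3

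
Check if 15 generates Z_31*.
p - 1 = 30 has prime divisors 2, 3, 5. Check 15^(30/q) mod 31 for each: 15^(30/2) = 15^15 ≡ 30, 15^(30/3) = 15^10 ≡ 1, 15^(30/5) = 15^6 ≡ 16 (mod 31). Since 15^10 ≡ 1 (mod 31), the order of 15 divides 10 (in fact the order is 10) ≠ 30, so it is not a primitive root.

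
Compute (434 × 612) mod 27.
9

(434 × 612) = 265608
265608 mod 27 = 9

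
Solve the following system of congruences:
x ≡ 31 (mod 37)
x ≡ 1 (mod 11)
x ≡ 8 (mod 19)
1585

Using the Chinese Remainder Theorem:
M = product of moduli = 7733
For equation 1: M_1 = 209, 209 ≡ 24 (mod 37), inverse of 209 mod 37 is 17 (check: 24 × 17 = 408 ≡ 1 (mod 37))
For equation 2: M_2 = 703, 703 ≡ 10 (mod 11), inverse of 703 mod 11 is 10 (check: 10 × 10 = 100 ≡ 1 (mod 11))
For equation 3: M_3 = 407, 407 ≡ 8 (mod 19), inverse of 407 mod 19 is 12 (check: 8 × 12 = 96 ≡ 1 (mod 19))
Combine: x ≡ Σ r_i×M_i×(M_i⁻¹ mod m_i) = 31×209×17 + 1×703×10 + 8×407×12 = 110143 + 7030 + 39072 = 156245
156245 mod 7733 = 1585
x ≡ 1585 (mod 7733)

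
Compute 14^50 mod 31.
Using Fermat: 14^{30} ≡ 1 (mod 31). 50 ≡ 20 (mod 30). So 14^{50} ≡ 14^{20} ≡ 5 (mod 31)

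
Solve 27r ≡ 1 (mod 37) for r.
27^(-1) ≡ 11 (mod 37). Verification: 27 × 11 = 297 ≡ 1 (mod 37)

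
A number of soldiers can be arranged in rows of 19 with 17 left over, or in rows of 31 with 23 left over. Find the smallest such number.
M = 19 × 31 = 589. M₁ = 31, y₁ ≡ 8 (mod 19). M₂ = 19, y₂ ≡ 18 (mod 31). k = 17×31×8 + 23×19×18 ≡ 302 (mod 589). The smallest positive such number is 302.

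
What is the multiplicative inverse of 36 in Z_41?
36^(-1) ≡ 8 (mod 41). Verification: 36 × 8 = 288 ≡ 1 (mod 41)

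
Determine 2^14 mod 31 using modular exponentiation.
Using repeated squaring. 14 = 8 + 4 + 2 (binary 1110). Repeated squaring mod 31: 2^1 ≡ 2; 2^2 ≡ 2² = 4 ≡ 4; 2^4 ≡ 4² = 16 ≡ 16; 2^8 ≡ 16² = 256 ≡ 8. Multiply: 2^14 = 2^8 × 2^4 × 2^2 ≡ 8 × 16 × 4 (mod 31): 8 × 16 = 128 ≡ 4; 4 × 4 = 16 ≡ 16. So 2^14 ≡ 16 (mod 31).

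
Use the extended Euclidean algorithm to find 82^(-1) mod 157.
Extended GCD: 82(-67) + 157(35) = 1. So 82^(-1) ≡ 90 ≡ 90 (mod 157). Verify: 82 × 90 = 7380 ≡ 1 (mod 157)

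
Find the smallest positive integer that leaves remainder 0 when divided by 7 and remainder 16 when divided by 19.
M = 7 × 19 = 133. M₁ = 19, y₁ ≡ 3 (mod 7). M₂ = 7, y₂ ≡ 11 (mod 19). n = 0×19×3 + 16×7×11 ≡ 35 (mod 133). The smallest positive such number is 35.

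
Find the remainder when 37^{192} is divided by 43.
By Fermat: 37^{42} ≡ 1 (mod 43). 192 = 4×42 + 24. So 37^{192} ≡ 37^{24} ≡ 1 (mod 43)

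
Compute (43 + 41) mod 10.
4

(43 + 41) = 84
84 mod 10 = 4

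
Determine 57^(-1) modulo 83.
57^(-1) ≡ 67 (mod 83). Verification: 57 × 67 = 3819 ≡ 1 (mod 83)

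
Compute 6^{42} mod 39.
12

Using successive squaring:
Binary expansion of 42: 101010
Powers of 6 mod 39 (each is the square of the previous):
  6^1 ≡ 6 (mod 39)
  6^2 ≡ 6² = 36 ≡ 36 (mod 39)
  6^4 ≡ 36² = 1296 ≡ 9 (mod 39)
  6^8 ≡ 9² = 81 ≡ 3 (mod 39)
  6^16 ≡ 3² = 9 ≡ 9 (mod 39)
  6^32 ≡ 9² = 81 ≡ 3 (mod 39)
42 = 32 + 8 + 2, so 6^42 = 6^32 × 6^8 × 6^2 ≡ 3 × 3 × 36 (mod 39)
Multiplying step by step:
  3 × 3 = 9 ≡ 9 (mod 39)
  9 × 36 = 324 ≡ 12 (mod 39)
Result: 6^42 ≡ 12 (mod 39)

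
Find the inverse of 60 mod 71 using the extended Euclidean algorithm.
Extended GCD: 60(-13) + 71(11) = 1. So 60^(-1) ≡ 58 ≡ 58 (mod 71). Verify: 60 × 58 = 3480 ≡ 1 (mod 71)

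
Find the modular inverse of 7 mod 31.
7^(-1) ≡ 9 (mod 31). Verification: 7 × 9 = 63 ≡ 1 (mod 31)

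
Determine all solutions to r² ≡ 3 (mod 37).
The square roots of 3 mod 37 are 22 and 15. Verify: 22² = 484 ≡ 3 (mod 37)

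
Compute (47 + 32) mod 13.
1

(47 + 32) = 79
79 mod 13 = 1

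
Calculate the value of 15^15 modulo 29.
Using repeated squaring. 15 = 8 + 4 + 2 + 1 (binary 1111). Repeated squaring mod 29: 15^1 ≡ 15; 15^2 ≡ 15² = 225 ≡ 22; 15^4 ≡ 22² = 484 ≡ 20; 15^8 ≡ 20² = 400 ≡ 23. Multiply: 15^15 = 15^8 × 15^4 × 15^2 × 15^1 ≡ 23 × 20 × 22 × 15 (mod 29): 23 × 20 = 460 ≡ 25; 25 × 22 = 550 ≡ 28; 28 × 15 = 420 ≡ 14. So 15^15 ≡ 14 (mod 29).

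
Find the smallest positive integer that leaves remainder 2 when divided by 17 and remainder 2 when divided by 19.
M = 17 × 19 = 323. M₁ = 19, y₁ ≡ 9 (mod 17). M₂ = 17, y₂ ≡ 9 (mod 19). x = 2×19×9 + 2×17×9 ≡ 2 (mod 323). The smallest positive such number is 2.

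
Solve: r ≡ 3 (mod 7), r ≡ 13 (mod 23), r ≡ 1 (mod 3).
M = 7 × 23 × 3 = 483. M₁ = 69, y₁ ≡ 6 (mod 7). M₂ = 21, y₂ ≡ 11 (mod 23). M₃ = 161, y₃ ≡ 2 (mod 3). r = 3×69×6 + 13×21×11 + 1×161×2 ≡ 220 (mod 483)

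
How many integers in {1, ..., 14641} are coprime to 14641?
13310

Prime factorization: 14641 = 11^4
Using the formula φ(n) = n × Π(1 - 1/p) for each prime factor p:
φ(14641) = 14641 × (1 - 1/11)
φ(14641) = 13310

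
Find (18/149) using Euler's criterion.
(18/149) = 18^{74} mod 149 = -1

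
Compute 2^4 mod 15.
4 = 4 (binary 100). Repeated squaring mod 15: 2^1 ≡ 2; 2^2 ≡ 2² = 4 ≡ 4; 2^4 ≡ 4² = 16 ≡ 1. So 2^4 ≡ 1 (mod 15).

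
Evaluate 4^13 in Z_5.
Using Fermat: 4^{4} ≡ 1 (mod 5). 13 ≡ 1 (mod 4). So 4^{13} ≡ 4^{1} ≡ 4 (mod 5)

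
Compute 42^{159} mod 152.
144

Using successive squaring:
Binary expansion of 159: 10011111
Powers of 42 mod 152 (each is the square of the previous):
  42^1 ≡ 42 (mod 152)
  42^2 ≡ 42² = 1764 ≡ 92 (mod 152)
  42^4 ≡ 92² = 8464 ≡ 104 (mod 152)
  42^8 ≡ 104² = 10816 ≡ 24 (mod 152)
  42^16 ≡ 24² = 576 ≡ 120 (mod 152)
  42^32 ≡ 120² = 14400 ≡ 112 (mod 152)
  42^64 ≡ 112² = 12544 ≡ 80 (mod 152)
  42^128 ≡ 80² = 6400 ≡ 16 (mod 152)
159 = 128 + 16 + 8 + 4 + 2 + 1, so 42^159 = 42^128 × 42^16 × 42^8 × 42^4 × 42^2 × 42^1 ≡ 16 × 120 × 24 × 104 × 92 × 42 (mod 152)
Multiplying step by step:
  16 × 120 = 1920 ≡ 96 (mod 152)
  96 × 24 = 2304 ≡ 24 (mod 152)
  24 × 104 = 2496 ≡ 64 (mod 152)
  64 × 92 = 5888 ≡ 112 (mod 152)
  112 × 42 = 4704 ≡ 144 (mod 152)
Result: 42^159 ≡ 144 (mod 152)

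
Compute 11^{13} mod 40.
11

Using successive squaring:
Binary expansion of 13: 1101
Powers of 11 mod 40 (each is the square of the previous):
  11^1 ≡ 11 (mod 40)
  11^2 ≡ 11² = 121 ≡ 1 (mod 40)
  11^4 ≡ 1² = 1 ≡ 1 (mod 40)
  11^8 ≡ 1² = 1 ≡ 1 (mod 40)
13 = 8 + 4 + 1, so 11^13 = 11^8 × 11^4 × 11^1 ≡ 1 × 1 × 11 (mod 40)
Multiplying step by step:
  1 × 1 = 1 ≡ 1 (mod 40)
  1 × 11 = 11 ≡ 11 (mod 40)
Result: 11^13 ≡ 11 (mod 40)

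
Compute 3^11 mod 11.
Using Fermat: 3^{10} ≡ 1 (mod 11). 11 ≡ 1 (mod 10). So 3^{11} ≡ 3^{1} ≡ 3 (mod 11)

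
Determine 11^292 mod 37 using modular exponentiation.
Using Fermat: 11^{36} ≡ 1 (mod 37). 292 ≡ 4 (mod 36). So 11^{292} ≡ 11^{4} ≡ 26 (mod 37)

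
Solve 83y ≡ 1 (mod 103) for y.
83^(-1) ≡ 36 (mod 103). Verification: 83 × 36 = 2988 ≡ 1 (mod 103)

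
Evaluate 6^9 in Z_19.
9 = 8 + 1 (binary 1001). Repeated squaring mod 19: 6^1 ≡ 6; 6^2 ≡ 6² = 36 ≡ 17; 6^4 ≡ 17² = 289 ≡ 4; 6^8 ≡ 4² = 16 ≡ 16. Multiply: 6^9 = 6^8 × 6^1 ≡ 16 × 6 (mod 19): 16 × 6 = 96 ≡ 1. So 6^9 ≡ 1 (mod 19).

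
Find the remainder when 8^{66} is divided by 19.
By Fermat: 8^{18} ≡ 1 (mod 19). 66 = 3×18 + 12. So 8^{66} ≡ 8^{12} ≡ 1 (mod 19)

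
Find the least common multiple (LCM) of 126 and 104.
6552

First find GCD(126, 104) using the Euclidean algorithm:
126 = 1 × 104 + 22
104 = 4 × 22 + 16
22 = 1 × 16 + 6
16 = 2 × 6 + 4
6 = 1 × 4 + 2
4 = 2 × 2 + 0
GCD(126, 104) = 2

LCM formula: LCM(a, b) = (a × b) / GCD(a, b)
LCM(126, 104) = (126 × 104) / 2
LCM(126, 104) = 13104 / 2
LCM(126, 104) = 6552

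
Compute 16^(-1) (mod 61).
42

Using Extended Euclidean Algorithm:
gcd(16, 61) = 1
Bezout coefficients: 16 × -19 + 61 × 5 = 1
So 16 × -19 ≡ 1 (mod 61)
The inverse is -19 mod 61 = 42
Verification: 16 × 42 = 672 = 11 × 61 + 1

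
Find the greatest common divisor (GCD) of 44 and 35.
1

Using the Euclidean algorithm:
44 = 1 × 35 + 9
35 = 3 × 9 + 8
9 = 1 × 8 + 1
8 = 8 × 1 + 0

GCD(44, 35) = 1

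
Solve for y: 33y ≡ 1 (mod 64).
33

Since gcd(33, 64) = 1 divides 1, a solution exists.
Multiply both sides by the inverse of 33 mod 64:
  33^(-1) mod 64 = 33
  x ≡ 33 × 1 ≡ 33 ≡ 33 (mod 64)
Verification: 33 × 33 = 1089 = 17 × 64 + 1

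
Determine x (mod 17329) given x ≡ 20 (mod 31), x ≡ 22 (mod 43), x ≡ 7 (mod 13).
10901

Using the Chinese Remainder Theorem:
M = product of moduli = 17329
For equation 1: M_1 = 559, 559 ≡ 1 (mod 31), inverse of 559 mod 31 is 1 (check: 1 × 1 = 1 ≡ 1 (mod 31))
For equation 2: M_2 = 403, 403 ≡ 16 (mod 43), inverse of 403 mod 43 is 35 (check: 16 × 35 = 560 ≡ 1 (mod 43))
For equation 3: M_3 = 1333, 1333 ≡ 7 (mod 13), inverse of 1333 mod 13 is 2 (check: 7 × 2 = 14 ≡ 1 (mod 13))
Combine: x ≡ Σ r_i×M_i×(M_i⁻¹ mod m_i) = 20×559×1 + 22×403×35 + 7×1333×2 = 11180 + 310310 + 18662 = 340152
340152 mod 17329 = 10901
x ≡ 10901 (mod 17329)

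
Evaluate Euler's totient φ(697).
640

Prime factorization: 697 = 17 × 41
Using the formula φ(n) = n × Π(1 - 1/p) for each prime factor p:
φ(697) = 697 × (1 - 1/17) × (1 - 1/41)
φ(697) = 640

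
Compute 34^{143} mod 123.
97

Using successive squaring:
Binary expansion of 143: 10001111
Powers of 34 mod 123 (each is the square of the previous):
  34^1 ≡ 34 (mod 123)
  34^2 ≡ 34² = 1156 ≡ 49 (mod 123)
  34^4 ≡ 49² = 2401 ≡ 64 (mod 123)
  34^8 ≡ 64² = 4096 ≡ 37 (mod 123)
  34^16 ≡ 37² = 1369 ≡ 16 (mod 123)
  34^32 ≡ 16² = 256 ≡ 10 (mod 123)
  34^64 ≡ 10² = 100 ≡ 100 (mod 123)
  34^128 ≡ 100² = 10000 ≡ 37 (mod 123)
143 = 128 + 8 + 4 + 2 + 1, so 34^143 = 34^128 × 34^8 × 34^4 × 34^2 × 34^1 ≡ 37 × 37 × 64 × 49 × 34 (mod 123)
Multiplying step by step:
  37 × 37 = 1369 ≡ 16 (mod 123)
  16 × 64 = 1024 ≡ 40 (mod 123)
  40 × 49 = 1960 ≡ 115 (mod 123)
  115 × 34 = 3910 ≡ 97 (mod 123)
Result: 34^143 ≡ 97 (mod 123)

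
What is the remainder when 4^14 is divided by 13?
Using Fermat: 4^{12} ≡ 1 (mod 13). 14 ≡ 2 (mod 12). So 4^{14} ≡ 4^{2} ≡ 3 (mod 13)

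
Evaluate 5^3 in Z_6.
3 = 2 + 1 (binary 11). Repeated squaring mod 6: 5^1 ≡ 5; 5^2 ≡ 5² = 25 ≡ 1. Multiply: 5^3 = 5^2 × 5^1 ≡ 1 × 5 (mod 6): 1 × 5 = 5 ≡ 5. So 5^3 ≡ 5 (mod 6).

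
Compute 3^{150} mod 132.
45

Using successive squaring:
Binary expansion of 150: 10010110
Powers of 3 mod 132 (each is the square of the previous):
  3^1 ≡ 3 (mod 132)
  3^2 ≡ 3² = 9 ≡ 9 (mod 132)
  3^4 ≡ 9² = 81 ≡ 81 (mod 132)
  3^8 ≡ 81² = 6561 ≡ 93 (mod 132)
  3^16 ≡ 93² = 8649 ≡ 69 (mod 132)
  3^32 ≡ 69² = 4761 ≡ 9 (mod 132)
  3^64 ≡ 9² = 81 ≡ 81 (mod 132)
  3^128 ≡ 81² = 6561 ≡ 93 (mod 132)
150 = 128 + 16 + 4 + 2, so 3^150 = 3^128 × 3^16 × 3^4 × 3^2 ≡ 93 × 69 × 81 × 9 (mod 132)
Multiplying step by step:
  93 × 69 = 6417 ≡ 81 (mod 132)
  81 × 81 = 6561 ≡ 93 (mod 132)
  93 × 9 = 837 ≡ 45 (mod 132)
Result: 3^150 ≡ 45 (mod 132)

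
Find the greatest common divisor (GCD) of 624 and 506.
2

Using the Euclidean algorithm:
624 = 1 × 506 + 118
506 = 4 × 118 + 34
118 = 3 × 34 + 16
34 = 2 × 16 + 2
16 = 8 × 2 + 0

GCD(624, 506) = 2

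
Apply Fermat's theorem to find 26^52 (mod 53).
By Fermat's Little Theorem, 26^{52} ≡ 1 (mod 53) since 53 is prime and gcd(26, 53) = 1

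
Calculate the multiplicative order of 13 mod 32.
Powers of 13 mod 32: 13^1≡13, 13^2≡9, 13^3≡21, 13^4≡17, 13^5≡29, 13^6≡25, 13^7≡5, 13^8≡1. Order = 8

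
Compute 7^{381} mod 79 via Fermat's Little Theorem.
33

By Fermat's Little Theorem, a^(p-1) ≡ 1 (mod p) for prime p and gcd(a, p) = 1
Here p = 79, so 7^78 ≡ 1 (mod 79)
We can reduce the exponent: 381 mod 78 = 69
So 7^381 ≡ 7^69 (mod 79)
Computing: 7^69 mod 79 = 33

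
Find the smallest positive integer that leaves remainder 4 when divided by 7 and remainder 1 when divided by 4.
M = 7 × 4 = 28. M₁ = 4, y₁ ≡ 2 (mod 7). M₂ = 7, y₂ ≡ 3 (mod 4). k = 4×4×2 + 1×7×3 ≡ 25 (mod 28). The smallest positive such number is 25.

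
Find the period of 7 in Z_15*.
Powers of 7 mod 15: 7^1≡7, 7^2≡4, 7^3≡13, 7^4≡1. Order = 4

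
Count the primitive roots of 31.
8

The number of primitive roots modulo p is φ(p-1) = φ(30)
φ(30) = 8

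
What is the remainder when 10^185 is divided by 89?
Using Fermat: 10^{88} ≡ 1 (mod 89). 185 ≡ 9 (mod 88). So 10^{185} ≡ 10^{9} ≡ 5 (mod 89)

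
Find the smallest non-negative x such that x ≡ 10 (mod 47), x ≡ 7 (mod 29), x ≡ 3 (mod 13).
3864

Using the Chinese Remainder Theorem:
M = product of moduli = 17719
For equation 1: M_1 = 377, 377 ≡ 1 (mod 47), inverse of 377 mod 47 is 1 (check: 1 × 1 = 1 ≡ 1 (mod 47))
For equation 2: M_2 = 611, 611 ≡ 2 (mod 29), inverse of 611 mod 29 is 15 (check: 2 × 15 = 30 ≡ 1 (mod 29))
For equation 3: M_3 = 1363, 1363 ≡ 11 (mod 13), inverse of 1363 mod 13 is 6 (check: 11 × 6 = 66 ≡ 1 (mod 13))
Combine: x ≡ Σ r_i×M_i×(M_i⁻¹ mod m_i) = 10×377×1 + 7×611×15 + 3×1363×6 = 3770 + 64155 + 24534 = 92459
92459 mod 17719 = 3864
x ≡ 3864 (mod 17719)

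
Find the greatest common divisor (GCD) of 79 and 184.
1

Using the Euclidean algorithm:
79 = 0 × 184 + 79
184 = 2 × 79 + 26
79 = 3 × 26 + 1
26 = 26 × 1 + 0

GCD(79, 184) = 1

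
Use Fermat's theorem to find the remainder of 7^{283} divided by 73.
43

By Fermat's Little Theorem, a^(p-1) ≡ 1 (mod p) for prime p and gcd(a, p) = 1
Here p = 73, so 7^72 ≡ 1 (mod 73)
We can reduce the exponent: 283 mod 72 = 67
So 7^283 ≡ 7^67 (mod 73)
Computing: 7^67 mod 73 = 43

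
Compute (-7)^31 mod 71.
Using repeated squaring. (-7) ≡ 64 (mod 71). 31 = 16 + 8 + 4 + 2 + 1 (binary 11111). Repeated squaring mod 71: 64^1 ≡ 64; 64^2 ≡ 64² = 4096 ≡ 49; 64^4 ≡ 49² = 2401 ≡ 58; 64^8 ≡ 58² = 3364 ≡ 27; 64^16 ≡ 27² = 729 ≡ 19. Multiply: (-7)^31 ≡ 64^16 × 64^8 × 64^4 × 64^2 × 64^1 ≡ 19 × 27 × 58 × 49 × 64 (mod 71): 19 × 27 = 513 ≡ 16; 16 × 58 = 928 ≡ 5; 5 × 49 = 245 ≡ 32; 32 × 64 = 2048 ≡ 60. So (-7)^31 ≡ 60 (mod 71).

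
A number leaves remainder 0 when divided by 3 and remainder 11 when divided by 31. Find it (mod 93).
M = 3 × 31 = 93. M₁ = 31, y₁ ≡ 1 (mod 3). M₂ = 3, y₂ ≡ 21 (mod 31). r = 0×31×1 + 11×3×21 ≡ 42 (mod 93)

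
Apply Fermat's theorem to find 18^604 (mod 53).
By Fermat: 18^{52} ≡ 1 (mod 53). 604 ≡ 32 (mod 52). So 18^{604} ≡ 18^{32} ≡ 49 (mod 53)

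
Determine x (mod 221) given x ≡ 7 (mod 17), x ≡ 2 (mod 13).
41

Using the Chinese Remainder Theorem:
M = product of moduli = 221
For equation 1: M_1 = 13, 13 ≡ 13 (mod 17), inverse of 13 mod 17 is 4 (check: 13 × 4 = 52 ≡ 1 (mod 17))
For equation 2: M_2 = 17, 17 ≡ 4 (mod 13), inverse of 17 mod 13 is 10 (check: 4 × 10 = 40 ≡ 1 (mod 13))
Combine: x ≡ Σ r_i×M_i×(M_i⁻¹ mod m_i) = 7×13×4 + 2×17×10 = 364 + 340 = 704
704 mod 221 = 41
x ≡ 41 (mod 221)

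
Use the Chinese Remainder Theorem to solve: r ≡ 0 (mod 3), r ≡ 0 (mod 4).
M = 3 × 4 = 12. M₁ = 4, y₁ ≡ 1 (mod 3). M₂ = 3, y₂ ≡ 3 (mod 4). r = 0×4×1 + 0×3×3 ≡ 0 (mod 12)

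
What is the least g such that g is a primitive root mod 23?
p - 1 = 22 has prime divisors 2, 11. h is a primitive root mod 23 iff h^(22/q) ≢ 1 (mod 23) for each such q.
h = 2: 2^11 ≡ 1, 2^2 ≡ 4 (mod 23); 2^11 ≡ 1, so not a primitive root.
h = 3: 3^11 ≡ 1, 3^2 ≡ 9 (mod 23); 3^11 ≡ 1, so not a primitive root.
h = 4: 4^11 ≡ 1, 4^2 ≡ 16 (mod 23); 4^11 ≡ 1, so not a primitive root.
h = 5: 5^11 ≡ 22, 5^2 ≡ 2 (mod 23); none is 1, so 5 has order 22 and is a primitive root.
The smallest primitive root mod 23 is g = 5.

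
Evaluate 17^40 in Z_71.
Using repeated squaring. 40 = 32 + 8 (binary 101000). Repeated squaring mod 71: 17^1 ≡ 17; 17^2 ≡ 17² = 289 ≡ 5; 17^4 ≡ 5² = 25 ≡ 25; 17^8 ≡ 25² = 625 ≡ 57; 17^16 ≡ 57² = 3249 ≡ 54; 17^32 ≡ 54² = 2916 ≡ 5. Multiply: 17^40 = 17^32 × 17^8 ≡ 5 × 57 (mod 71): 5 × 57 = 285 ≡ 1. So 17^40 ≡ 1 (mod 71).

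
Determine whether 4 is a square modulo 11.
By Euler's criterion: 4^{5} ≡ 1 (mod 11). Since this equals 1, 4 is a QR.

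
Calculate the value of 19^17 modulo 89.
Using repeated squaring. 17 = 16 + 1 (binary 10001). Repeated squaring mod 89: 19^1 ≡ 19; 19^2 ≡ 19² = 361 ≡ 5; 19^4 ≡ 5² = 25 ≡ 25; 19^8 ≡ 25² = 625 ≡ 2; 19^16 ≡ 2² = 4 ≡ 4. Multiply: 19^17 = 19^16 × 19^1 ≡ 4 × 19 (mod 89): 4 × 19 = 76 ≡ 76. So 19^17 ≡ 76 (mod 89).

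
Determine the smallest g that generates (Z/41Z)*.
6

A primitive root g modulo p has order p-1 = 40
Prime divisors of 40: [2, 5]
g is a primitive root iff g^(40/q) ≢ 1 (mod 41) for each prime divisor q
Testing small values:
  g = 2: 2^20 ≡ 1, 2^8 ≡ 10 (mod 41) → 2^20 ≡ 1, not primitive root
  g = 3: 3^20 ≡ 40, 3^8 ≡ 1 (mod 41) → 3^8 ≡ 1, not primitive root
  g = 4: 4^20 ≡ 1, 4^8 ≡ 18 (mod 41) → 4^20 ≡ 1, not primitive root
  g = 5: 5^20 ≡ 1, 5^8 ≡ 18 (mod 41) → 5^20 ≡ 1, not primitive root
  g = 6: 6^20 ≡ 40, 6^8 ≡ 10 (mod 41) → none is 1, primitive root!
The smallest primitive root is 6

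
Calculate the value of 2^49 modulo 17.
Using Fermat: 2^{16} ≡ 1 (mod 17). 49 ≡ 1 (mod 16). So 2^{49} ≡ 2^{1} ≡ 2 (mod 17)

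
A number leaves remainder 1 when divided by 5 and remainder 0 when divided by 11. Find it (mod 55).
M = 5 × 11 = 55. M₁ = 11, y₁ ≡ 1 (mod 5). M₂ = 5, y₂ ≡ 9 (mod 11). r = 1×11×1 + 0×5×9 ≡ 11 (mod 55)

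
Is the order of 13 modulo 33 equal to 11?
No, the actual order is 10, not 11.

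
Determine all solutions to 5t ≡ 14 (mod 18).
10

Since gcd(5, 18) = 1 divides 14, a solution exists.
Multiply both sides by the inverse of 5 mod 18:
  5^(-1) mod 18 = 11
  x ≡ 11 × 14 ≡ 154 ≡ 10 (mod 18)
Verification: 5 × 10 = 50 = 2 × 18 + 14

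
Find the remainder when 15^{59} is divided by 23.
By Fermat: 15^{22} ≡ 1 (mod 23). 59 = 2×22 + 15. So 15^{59} ≡ 15^{15} ≡ 21 (mod 23)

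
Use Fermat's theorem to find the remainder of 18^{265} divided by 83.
76

By Fermat's Little Theorem, a^(p-1) ≡ 1 (mod p) for prime p and gcd(a, p) = 1
Here p = 83, so 18^82 ≡ 1 (mod 83)
We can reduce the exponent: 265 mod 82 = 19
So 18^265 ≡ 18^19 (mod 83)
Computing: 18^19 mod 83 = 76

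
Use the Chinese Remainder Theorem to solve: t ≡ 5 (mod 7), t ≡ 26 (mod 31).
M = 7 × 31 = 217. M₁ = 31, y₁ ≡ 5 (mod 7). M₂ = 7, y₂ ≡ 9 (mod 31). t = 5×31×5 + 26×7×9 ≡ 26 (mod 217)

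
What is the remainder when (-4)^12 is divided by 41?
Using repeated squaring. (-4) ≡ 37 (mod 41). 12 = 8 + 4 (binary 1100). Repeated squaring mod 41: 37^1 ≡ 37; 37^2 ≡ 37² = 1369 ≡ 16; 37^4 ≡ 16² = 256 ≡ 10; 37^8 ≡ 10² = 100 ≡ 18. Multiply: (-4)^12 ≡ 37^8 × 37^4 ≡ 18 × 10 (mod 41): 18 × 10 = 180 ≡ 16. So (-4)^12 ≡ 16 (mod 41).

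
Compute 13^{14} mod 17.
16

Using successive squaring:
Binary expansion of 14: 1110
Powers of 13 mod 17 (each is the square of the previous):
  13^1 ≡ 13 (mod 17)
  13^2 ≡ 13² = 169 ≡ 16 (mod 17)
  13^4 ≡ 16² = 256 ≡ 1 (mod 17)
  13^8 ≡ 1² = 1 ≡ 1 (mod 17)
14 = 8 + 4 + 2, so 13^14 = 13^8 × 13^4 × 13^2 ≡ 1 × 1 × 16 (mod 17)
Multiplying step by step:
  1 × 1 = 1 ≡ 1 (mod 17)
  1 × 16 = 16 ≡ 16 (mod 17)
Result: 13^14 ≡ 16 (mod 17)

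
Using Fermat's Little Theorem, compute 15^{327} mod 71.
8

By Fermat's Little Theorem, a^(p-1) ≡ 1 (mod p) for prime p and gcd(a, p) = 1
Here p = 71, so 15^70 ≡ 1 (mod 71)
We can reduce the exponent: 327 mod 70 = 47
So 15^327 ≡ 15^47 (mod 71)
Computing: 15^47 mod 71 = 8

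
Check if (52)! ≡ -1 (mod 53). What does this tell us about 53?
(52)! mod 53 = 52. Since this equals -1 (mod 53), Wilson confirms 53 is prime.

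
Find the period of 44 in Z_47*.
Powers of 44 mod 47: 44^1≡44, 44^2≡9, 44^3≡20, 44^4≡34, 44^5≡39, 44^6≡24, 44^7≡22, 44^8≡28, 44^9≡10, 44^10≡17, 44^11≡43, 44^12≡12, 44^13≡11, 44^14≡14, 44^15≡5, 44^16≡32, 44^17≡45, 44^18≡6, 44^19≡29, 44^20≡7, 44^21≡26, 44^22≡16, 44^23≡46, 44^24≡3, 44^25≡38, 44^26≡27, 44^27≡13, 44^28≡8, 44^29≡23, 44^30≡25, 44^31≡19, 44^32≡37, 44^33≡30, 44^34≡4, 44^35≡35, 44^36≡36, 44^37≡33, 44^38≡42, 44^39≡15, 44^40≡2, 44^41≡41, 44^42≡18, 44^43≡40, 44^44≡21, 44^45≡31, 44^46≡1. Order = 46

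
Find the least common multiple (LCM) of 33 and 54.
594

First find GCD(33, 54) using the Euclidean algorithm:
33 = 0 × 54 + 33
54 = 1 × 33 + 21
33 = 1 × 21 + 12
21 = 1 × 12 + 9
12 = 1 × 9 + 3
9 = 3 × 3 + 0
GCD(33, 54) = 3

LCM formula: LCM(a, b) = (a × b) / GCD(a, b)
LCM(33, 54) = (33 × 54) / 3
LCM(33, 54) = 1782 / 3
LCM(33, 54) = 594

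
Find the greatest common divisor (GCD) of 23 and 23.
23

Using the Euclidean algorithm:
23 = 1 × 23 + 0

GCD(23, 23) = 23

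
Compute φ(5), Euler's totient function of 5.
4

Prime factorization: 5 = 5
Using the formula φ(n) = n × Π(1 - 1/p) for each prime factor p:
φ(5) = 5 × (1 - 1/5)
φ(5) = 4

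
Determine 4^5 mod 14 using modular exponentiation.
5 = 4 + 1 (binary 101). Repeated squaring mod 14: 4^1 ≡ 4; 4^2 ≡ 4² = 16 ≡ 2; 4^4 ≡ 2² = 4 ≡ 4. Multiply: 4^5 = 4^4 × 4^1 ≡ 4 × 4 (mod 14): 4 × 4 = 16 ≡ 2. So 4^5 ≡ 2 (mod 14).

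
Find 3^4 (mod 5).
4 = 4 (binary 100). Repeated squaring mod 5: 3^1 ≡ 3; 3^2 ≡ 3² = 9 ≡ 4; 3^4 ≡ 4² = 16 ≡ 1. So 3^4 ≡ 1 (mod 5).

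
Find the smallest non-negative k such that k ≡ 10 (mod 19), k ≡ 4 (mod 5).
29

Using the Chinese Remainder Theorem:
M = product of moduli = 95
For equation 1: M_1 = 5, 5 ≡ 5 (mod 19), inverse of 5 mod 19 is 4 (check: 5 × 4 = 20 ≡ 1 (mod 19))
For equation 2: M_2 = 19, 19 ≡ 4 (mod 5), inverse of 19 mod 5 is 4 (check: 4 × 4 = 16 ≡ 1 (mod 5))
Combine: k ≡ Σ r_i×M_i×(M_i⁻¹ mod m_i) = 10×5×4 + 4×19×4 = 200 + 304 = 504
504 mod 95 = 29
k ≡ 29 (mod 95)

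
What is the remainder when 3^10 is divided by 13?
10 = 8 + 2 (binary 1010). Repeated squaring mod 13: 3^1 ≡ 3; 3^2 ≡ 3² = 9 ≡ 9; 3^4 ≡ 9² = 81 ≡ 3; 3^8 ≡ 3² = 9 ≡ 9. Multiply: 3^10 = 3^8 × 3^2 ≡ 9 × 9 (mod 13): 9 × 9 = 81 ≡ 3. So 3^10 ≡ 3 (mod 13).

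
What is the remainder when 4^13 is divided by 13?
Using Fermat: 4^{12} ≡ 1 (mod 13). 13 ≡ 1 (mod 12). So 4^{13} ≡ 4^{1} ≡ 4 (mod 13)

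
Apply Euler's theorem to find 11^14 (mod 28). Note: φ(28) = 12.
By Euler: 11^{12} ≡ 1 (mod 28) since gcd(11, 28) = 1. 14 = 1×12 + 2. So 11^{14} ≡ 11^{2} ≡ 9 (mod 28)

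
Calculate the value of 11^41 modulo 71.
Using repeated squaring. 41 = 32 + 8 + 1 (binary 101001). Repeated squaring mod 71: 11^1 ≡ 11; 11^2 ≡ 11² = 121 ≡ 50; 11^4 ≡ 50² = 2500 ≡ 15; 11^8 ≡ 15² = 225 ≡ 12; 11^16 ≡ 12² = 144 ≡ 2; 11^32 ≡ 2² = 4 ≡ 4. Multiply: 11^41 = 11^32 × 11^8 × 11^1 ≡ 4 × 12 × 11 (mod 71): 4 × 12 = 48 ≡ 48; 48 × 11 = 528 ≡ 31. So 11^41 ≡ 31 (mod 71).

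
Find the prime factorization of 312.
2^3 × 3 × 13

Divide by primes starting from smallest:
312 ÷ 2 = 156
156 ÷ 2 = 78
78 ÷ 2 = 39
39 ÷ 3 = 13
13 ÷ 13 = 1

312 = 2^3 × 3 × 13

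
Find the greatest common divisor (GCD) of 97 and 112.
1

Using the Euclidean algorithm:
97 = 0 × 112 + 97
112 = 1 × 97 + 15
97 = 6 × 15 + 7
15 = 2 × 7 + 1
7 = 7 × 1 + 0

GCD(97, 112) = 1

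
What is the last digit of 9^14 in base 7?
Using Fermat: 9^{6} ≡ 1 (mod 7). 14 ≡ 2 (mod 6). So 9^{14} ≡ 9^{2} ≡ 4 (mod 7)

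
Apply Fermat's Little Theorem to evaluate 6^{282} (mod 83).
16

By Fermat's Little Theorem, a^(p-1) ≡ 1 (mod p) for prime p and gcd(a, p) = 1
Here p = 83, so 6^82 ≡ 1 (mod 83)
We can reduce the exponent: 282 mod 82 = 36
So 6^282 ≡ 6^36 (mod 83)
Computing: 6^36 mod 83 = 16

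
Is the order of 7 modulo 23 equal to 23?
No, the actual order is 22, not 23.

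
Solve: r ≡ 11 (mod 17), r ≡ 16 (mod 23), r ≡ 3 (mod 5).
M = 17 × 23 × 5 = 1955. M₁ = 115, y₁ ≡ 4 (mod 17). M₂ = 85, y₂ ≡ 13 (mod 23). M₃ = 391, y₃ ≡ 1 (mod 5). r = 11×115×4 + 16×85×13 + 3×391×1 ≡ 453 (mod 1955)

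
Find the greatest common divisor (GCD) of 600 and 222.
6

Using the Euclidean algorithm:
600 = 2 × 222 + 156
222 = 1 × 156 + 66
156 = 2 × 66 + 24
66 = 2 × 24 + 18
24 = 1 × 18 + 6
18 = 3 × 6 + 0

GCD(600, 222) = 6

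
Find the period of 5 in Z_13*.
Powers of 5 mod 13: 5^1≡5, 5^2≡12, 5^3≡8, 5^4≡1. Order = 4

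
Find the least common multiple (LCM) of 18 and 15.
90

First find GCD(18, 15) using the Euclidean algorithm:
18 = 1 × 15 + 3
15 = 5 × 3 + 0
GCD(18, 15) = 3

LCM formula: LCM(a, b) = (a × b) / GCD(a, b)
LCM(18, 15) = (18 × 15) / 3
LCM(18, 15) = 270 / 3
LCM(18, 15) = 90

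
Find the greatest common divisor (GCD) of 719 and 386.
1

Using the Euclidean algorithm:
719 = 1 × 386 + 333
386 = 1 × 333 + 53
333 = 6 × 53 + 15
53 = 3 × 15 + 8
15 = 1 × 8 + 7
8 = 1 × 7 + 1
7 = 7 × 1 + 0

GCD(719, 386) = 1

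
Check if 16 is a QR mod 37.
By Euler's criterion: 16^{18} ≡ 1 (mod 37). Since this equals 1, 16 is a QR.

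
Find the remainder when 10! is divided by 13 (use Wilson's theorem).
(12)! = (10)! × (11) × (12) ≡ -1 (mod 13). So (10)! ≡ -1 × [(12)(11)]^(-1) ≡ 6 (mod 13)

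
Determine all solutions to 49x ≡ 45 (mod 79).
38

Since gcd(49, 79) = 1 divides 45, a solution exists.
Multiply both sides by the inverse of 49 mod 79:
  49^(-1) mod 79 = 50
  x ≡ 50 × 45 ≡ 2250 ≡ 38 (mod 79)
Verification: 49 × 38 = 1862 = 23 × 79 + 45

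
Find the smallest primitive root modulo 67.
p - 1 = 66 has prime divisors 2, 3, 11. h is a primitive root mod 67 iff h^(66/q) ≢ 1 (mod 67) for each such q.
h = 2: 2^33 ≡ 66, 2^22 ≡ 37, 2^6 ≡ 64 (mod 67); none is 1, so 2 has order 66 and is a primitive root.
The smallest primitive root mod 67 is g = 2.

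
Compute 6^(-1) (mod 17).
6^(-1) ≡ 3 (mod 17). Verification: 6 × 3 = 18 ≡ 1 (mod 17)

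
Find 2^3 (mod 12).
3 = 2 + 1 (binary 11). Repeated squaring mod 12: 2^1 ≡ 2; 2^2 ≡ 2² = 4 ≡ 4. Multiply: 2^3 = 2^2 × 2^1 ≡ 4 × 2 (mod 12): 4 × 2 = 8 ≡ 8. So 2^3 ≡ 8 (mod 12).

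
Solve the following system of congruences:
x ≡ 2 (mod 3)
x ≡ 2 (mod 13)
2

Using the Chinese Remainder Theorem:
M = product of moduli = 39
For equation 1: M_1 = 13, 13 ≡ 1 (mod 3), inverse of 13 mod 3 is 1 (check: 1 × 1 = 1 ≡ 1 (mod 3))
For equation 2: M_2 = 3, 3 ≡ 3 (mod 13), inverse of 3 mod 13 is 9 (check: 3 × 9 = 27 ≡ 1 (mod 13))
Combine: x ≡ Σ r_i×M_i×(M_i⁻¹ mod m_i) = 2×13×1 + 2×3×9 = 26 + 54 = 80
80 mod 39 = 2
x ≡ 2 (mod 39)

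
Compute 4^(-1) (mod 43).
4^(-1) ≡ 11 (mod 43). Verification: 4 × 11 = 44 ≡ 1 (mod 43)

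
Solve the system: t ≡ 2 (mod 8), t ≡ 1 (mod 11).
M = 8 × 11 = 88. M₁ = 11, y₁ ≡ 3 (mod 8). M₂ = 8, y₂ ≡ 7 (mod 11). t = 2×11×3 + 1×8×7 ≡ 34 (mod 88)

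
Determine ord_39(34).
Powers of 34 mod 39: 34^1≡34, 34^2≡25, 34^3≡31, 34^4≡1. Order = 4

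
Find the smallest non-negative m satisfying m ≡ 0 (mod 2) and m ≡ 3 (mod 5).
M = 2 × 5 = 10. M₁ = 5, y₁ ≡ 1 (mod 2). M₂ = 2, y₂ ≡ 3 (mod 5). m = 0×5×1 + 3×2×3 ≡ 8 (mod 10)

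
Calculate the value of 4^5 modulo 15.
5 = 4 + 1 (binary 101). Repeated squaring mod 15: 4^1 ≡ 4; 4^2 ≡ 4² = 16 ≡ 1; 4^4 ≡ 1² = 1 ≡ 1. Multiply: 4^5 = 4^4 × 4^1 ≡ 1 × 4 (mod 15): 1 × 4 = 4 ≡ 4. So 4^5 ≡ 4 (mod 15).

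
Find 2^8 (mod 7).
8 = 8 (binary 1000). Repeated squaring mod 7: 2^1 ≡ 2; 2^2 ≡ 2² = 4 ≡ 4; 2^4 ≡ 4² = 16 ≡ 2; 2^8 ≡ 2² = 4 ≡ 4. So 2^8 ≡ 4 (mod 7).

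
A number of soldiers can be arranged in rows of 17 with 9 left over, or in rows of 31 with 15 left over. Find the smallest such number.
M = 17 × 31 = 527. M₁ = 31, y₁ ≡ 11 (mod 17). M₂ = 17, y₂ ≡ 11 (mod 31). k = 9×31×11 + 15×17×11 ≡ 77 (mod 527). The smallest positive such number is 77.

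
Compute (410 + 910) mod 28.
4

(410 + 910) = 1320
1320 mod 28 = 4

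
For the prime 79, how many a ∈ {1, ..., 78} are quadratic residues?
For prime 79, there are (p-1)/2 = (79-1)/2 = 39 quadratic residues (excluding 0).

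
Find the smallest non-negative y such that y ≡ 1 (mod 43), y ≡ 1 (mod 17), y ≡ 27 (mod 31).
21200

Using the Chinese Remainder Theorem:
M = product of moduli = 22661
For equation 1: M_1 = 527, 527 ≡ 11 (mod 43), inverse of 527 mod 43 is 4 (check: 11 × 4 = 44 ≡ 1 (mod 43))
For equation 2: M_2 = 1333, 1333 ≡ 7 (mod 17), inverse of 1333 mod 17 is 5 (check: 7 × 5 = 35 ≡ 1 (mod 17))
For equation 3: M_3 = 731, 731 ≡ 18 (mod 31), inverse of 731 mod 31 is 19 (check: 18 × 19 = 342 ≡ 1 (mod 31))
Combine: y ≡ Σ r_i×M_i×(M_i⁻¹ mod m_i) = 1×527×4 + 1×1333×5 + 27×731×19 = 2108 + 6665 + 375003 = 383776
383776 mod 22661 = 21200
y ≡ 21200 (mod 22661)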